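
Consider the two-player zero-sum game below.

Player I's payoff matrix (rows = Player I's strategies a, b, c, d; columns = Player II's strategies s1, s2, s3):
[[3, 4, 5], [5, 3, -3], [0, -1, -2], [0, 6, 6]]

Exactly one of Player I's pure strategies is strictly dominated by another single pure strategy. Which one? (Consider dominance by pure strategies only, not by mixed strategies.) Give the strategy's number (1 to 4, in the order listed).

Compare c with a: 3 > 0, 4 > -1, 5 > -2.
So a strictly dominates c for Player I; c is strictly dominated.

3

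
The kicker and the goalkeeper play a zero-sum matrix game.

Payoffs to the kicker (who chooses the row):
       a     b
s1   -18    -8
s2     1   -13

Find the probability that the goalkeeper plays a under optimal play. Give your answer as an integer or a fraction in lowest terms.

5/24

Row minima are -18 and -13, so the kicker's maximin is -13; column maxima are 1 and -8, so the goalkeeper's minimax is -8. These differ, so the equilibrium is in mixed strategies.
Let the goalkeeper play a with probability q. The kicker is indifferent when −18q − 8(1−q) = q − 13(1−q), giving q = 5/24.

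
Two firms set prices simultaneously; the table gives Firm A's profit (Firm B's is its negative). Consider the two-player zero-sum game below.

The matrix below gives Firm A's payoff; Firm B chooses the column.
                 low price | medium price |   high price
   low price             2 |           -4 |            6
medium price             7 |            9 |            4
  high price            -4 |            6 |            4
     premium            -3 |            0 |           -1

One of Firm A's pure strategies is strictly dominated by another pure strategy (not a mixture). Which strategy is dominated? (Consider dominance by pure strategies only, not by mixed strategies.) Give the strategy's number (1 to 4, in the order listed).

Compare premium with medium price: 7 > -3, 9 > 0, 4 > -1.
So medium price strictly dominates premium for Firm A; premium is strictly dominated.

4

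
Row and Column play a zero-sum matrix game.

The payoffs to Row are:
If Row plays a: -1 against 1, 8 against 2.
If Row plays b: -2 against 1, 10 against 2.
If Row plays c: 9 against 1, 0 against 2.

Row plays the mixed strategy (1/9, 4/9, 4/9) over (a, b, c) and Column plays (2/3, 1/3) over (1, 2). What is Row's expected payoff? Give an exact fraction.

Against (2/3, 1/3), each row's expected payoff is a: 2; b: 2; c: 6.
Taking the (1/9, 4/9, 4/9)-weighted average: (1/9)·(2) + (4/9)·(2) + (4/9)·(6) = 34/9.

34/9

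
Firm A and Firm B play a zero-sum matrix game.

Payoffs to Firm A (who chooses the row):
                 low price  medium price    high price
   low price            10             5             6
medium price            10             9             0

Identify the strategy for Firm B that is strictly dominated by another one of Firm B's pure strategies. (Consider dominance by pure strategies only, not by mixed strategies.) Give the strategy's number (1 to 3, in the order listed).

1

Firm B prefers columns that give Firm A less. Compare low price with medium price: 5 < 10, 9 < 10.
So medium price strictly dominates low price for Firm B; low price is strictly dominated.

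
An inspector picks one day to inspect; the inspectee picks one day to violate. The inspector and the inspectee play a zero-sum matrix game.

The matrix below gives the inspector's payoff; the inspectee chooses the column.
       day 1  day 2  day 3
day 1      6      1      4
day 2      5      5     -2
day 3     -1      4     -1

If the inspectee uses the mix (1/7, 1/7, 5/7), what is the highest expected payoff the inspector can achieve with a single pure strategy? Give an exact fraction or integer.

day 1: (6)·(1/7) + (1)·(1/7) + (4)·(5/7) = 27/7.
day 2: (5)·(1/7) + (5)·(1/7) + (-2)·(5/7) = 0.
day 3: (-1)·(1/7) + (4)·(1/7) + (-1)·(5/7) = -2/7.
The best pure response is day 1 with expected payoff 27/7.

27/7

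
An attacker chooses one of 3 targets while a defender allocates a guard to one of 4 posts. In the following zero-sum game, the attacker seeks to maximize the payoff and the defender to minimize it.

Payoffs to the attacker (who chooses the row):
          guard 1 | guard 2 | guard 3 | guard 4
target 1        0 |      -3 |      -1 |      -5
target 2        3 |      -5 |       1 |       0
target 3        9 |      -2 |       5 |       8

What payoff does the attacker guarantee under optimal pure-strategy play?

-2

Row minima: -5, -5, -2 → the attacker's maximin is -2.
Column maxima: 9, -2, 5, 8 → the defender's minimax is -2.
They coincide at (target 3, guard 2), so the value is -2.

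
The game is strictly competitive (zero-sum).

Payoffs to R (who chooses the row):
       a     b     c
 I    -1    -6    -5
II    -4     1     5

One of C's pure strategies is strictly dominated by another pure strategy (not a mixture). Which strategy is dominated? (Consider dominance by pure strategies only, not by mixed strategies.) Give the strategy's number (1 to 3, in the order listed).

C prefers columns that give R less. Compare c with b: -6 < -5, 1 < 5.
So b strictly dominates c for C; c is strictly dominated.

3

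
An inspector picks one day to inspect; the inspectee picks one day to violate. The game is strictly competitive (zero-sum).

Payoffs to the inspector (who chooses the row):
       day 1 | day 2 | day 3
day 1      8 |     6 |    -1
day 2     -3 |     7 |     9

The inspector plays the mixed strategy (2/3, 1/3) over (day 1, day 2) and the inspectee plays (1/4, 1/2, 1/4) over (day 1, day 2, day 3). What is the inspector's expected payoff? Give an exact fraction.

29/6

Against (1/4, 1/2, 1/4), each row's expected payoff is day 1: 19/4; day 2: 5.
Taking the (2/3, 1/3)-weighted average: (2/3)·(19/4) + (1/3)·(5) = 29/6.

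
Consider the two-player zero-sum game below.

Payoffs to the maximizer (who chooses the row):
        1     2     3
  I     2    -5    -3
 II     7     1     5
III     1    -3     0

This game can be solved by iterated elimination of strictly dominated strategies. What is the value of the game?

Row III is strictly dominated by row II (7>1, 1>-3, 5>0); eliminate III.
Column 3 is strictly dominated by 2 for the minimizer (-5<-3, 1<5); eliminate 3.
Column 1 is strictly dominated by 2 for the minimizer (-5<2, 1<7); eliminate 1.
Row I is strictly dominated by row II (1>-5); eliminate I.
Only (II, 2) remains, with payoff 1.

1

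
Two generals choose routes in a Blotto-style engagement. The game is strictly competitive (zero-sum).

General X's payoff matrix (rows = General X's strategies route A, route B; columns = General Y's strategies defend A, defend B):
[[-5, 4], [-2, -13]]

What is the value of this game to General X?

Row minima are -5 and -13, so General X's maximin is -5; column maxima are -2 and 4, so General Y's minimax is -2. These differ, so the equilibrium is in mixed strategies.
Let General X play route A with probability p. General Y is indifferent when −5p − 2(1−p) = 4p − 13(1−p), giving p = 11/20.
Let General Y play defend A with probability q. General X is indifferent when −5q + 4(1−q) = −2q − 13(1−q), giving q = 17/20.
The value is -5·(17/20) + (4)·(3/20) = -73/20.

-73/20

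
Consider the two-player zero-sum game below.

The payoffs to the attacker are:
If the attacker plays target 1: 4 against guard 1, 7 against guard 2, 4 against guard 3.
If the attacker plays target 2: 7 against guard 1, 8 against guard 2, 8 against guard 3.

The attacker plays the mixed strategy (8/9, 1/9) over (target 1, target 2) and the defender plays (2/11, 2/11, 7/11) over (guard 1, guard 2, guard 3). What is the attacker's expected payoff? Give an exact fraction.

Against (2/11, 2/11, 7/11), each row's expected payoff is target 1: 50/11; target 2: 86/11.
Taking the (8/9, 1/9)-weighted average: (8/9)·(50/11) + (1/9)·(86/11) = 54/11.

54/11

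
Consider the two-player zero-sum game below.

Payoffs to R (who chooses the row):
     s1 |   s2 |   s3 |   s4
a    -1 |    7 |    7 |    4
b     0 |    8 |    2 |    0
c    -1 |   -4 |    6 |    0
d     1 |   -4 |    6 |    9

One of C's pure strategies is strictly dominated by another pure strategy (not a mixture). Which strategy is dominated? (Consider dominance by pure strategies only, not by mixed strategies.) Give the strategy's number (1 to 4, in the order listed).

3

C prefers columns that give R less. Compare s3 with s1: -1 < 7, 0 < 2, -1 < 6, 1 < 6.
So s1 strictly dominates s3 for C; s3 is strictly dominated.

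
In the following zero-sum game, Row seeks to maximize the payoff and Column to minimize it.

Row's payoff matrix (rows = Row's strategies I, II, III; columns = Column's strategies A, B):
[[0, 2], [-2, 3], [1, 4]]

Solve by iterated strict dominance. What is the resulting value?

1

Row I is strictly dominated by row III (1>0, 4>2); eliminate I.
Column B is strictly dominated by A for Column (-2<3, 1<4); eliminate B.
Row II is strictly dominated by row III (1>-2); eliminate II.
Only (III, A) remains, with payoff 1.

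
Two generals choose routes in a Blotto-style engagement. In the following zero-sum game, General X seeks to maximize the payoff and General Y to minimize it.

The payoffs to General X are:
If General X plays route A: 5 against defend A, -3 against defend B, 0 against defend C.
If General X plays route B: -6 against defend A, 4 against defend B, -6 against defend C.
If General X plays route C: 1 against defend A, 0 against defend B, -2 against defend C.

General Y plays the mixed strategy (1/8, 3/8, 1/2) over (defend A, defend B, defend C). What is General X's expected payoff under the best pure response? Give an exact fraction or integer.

route A: (5)·(1/8) + (-3)·(3/8) + (0)·(1/2) = -1/2.
route B: (-6)·(1/8) + (4)·(3/8) + (-6)·(1/2) = -9/4.
route C: (1)·(1/8) + (0)·(3/8) + (-2)·(1/2) = -7/8.
The best pure response is route A with expected payoff -1/2.

-1/2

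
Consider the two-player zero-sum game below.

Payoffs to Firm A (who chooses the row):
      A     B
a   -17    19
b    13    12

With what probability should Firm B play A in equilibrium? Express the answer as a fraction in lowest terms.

7/37

Row minima are -17 and 12, so Firm A's maximin is 12; column maxima are 13 and 19, so Firm B's minimax is 13. These differ, so the equilibrium is in mixed strategies.
Let Firm B play A with probability q. Firm A is indifferent when −17q + 19(1−q) = 13q + 12(1−q), giving q = 7/37.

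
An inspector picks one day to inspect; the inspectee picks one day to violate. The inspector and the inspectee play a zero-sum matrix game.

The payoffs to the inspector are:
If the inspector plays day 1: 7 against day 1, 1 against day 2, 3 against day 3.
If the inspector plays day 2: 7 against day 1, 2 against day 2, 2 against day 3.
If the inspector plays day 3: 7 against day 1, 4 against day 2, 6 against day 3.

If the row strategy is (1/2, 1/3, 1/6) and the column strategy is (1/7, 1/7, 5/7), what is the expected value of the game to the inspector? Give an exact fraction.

74/21

Against (1/7, 1/7, 5/7), each row's expected payoff is day 1: 23/7; day 2: 19/7; day 3: 41/7.
Taking the (1/2, 1/3, 1/6)-weighted average: (1/2)·(23/7) + (1/3)·(19/7) + (1/6)·(41/7) = 74/21.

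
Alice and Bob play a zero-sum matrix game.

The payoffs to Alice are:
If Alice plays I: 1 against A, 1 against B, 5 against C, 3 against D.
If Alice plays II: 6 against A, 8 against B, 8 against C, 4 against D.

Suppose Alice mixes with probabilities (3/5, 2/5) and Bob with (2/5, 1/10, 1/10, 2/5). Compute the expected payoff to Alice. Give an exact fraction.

Against (2/5, 1/10, 1/10, 2/5), each row's expected payoff is I: 11/5; II: 28/5.
Taking the (3/5, 2/5)-weighted average: (3/5)·(11/5) + (2/5)·(28/5) = 89/25.

89/25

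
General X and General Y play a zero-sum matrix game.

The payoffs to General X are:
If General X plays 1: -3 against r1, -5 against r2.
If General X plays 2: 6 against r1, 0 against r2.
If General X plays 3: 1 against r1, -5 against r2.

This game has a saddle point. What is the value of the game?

Row minima: -5, 0, -5 → General X's maximin is 0.
Column maxima: 6, 0 → General Y's minimax is 0.
They coincide at (2, r2), so the value is 0.

0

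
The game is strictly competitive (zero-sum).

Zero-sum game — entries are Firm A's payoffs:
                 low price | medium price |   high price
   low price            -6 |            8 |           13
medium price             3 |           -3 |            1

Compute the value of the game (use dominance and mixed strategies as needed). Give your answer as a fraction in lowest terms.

Column high price is strictly dominated by medium price for Firm B (it gives Firm A more in every row).
The remaining 2×2 game on (low price, medium price) × (low price, medium price) has no saddle point. Let Firm A play low price with probability p; indifference gives −6p + 3(1−p) = 8p − 3(1−p), so p = 3/10.
Similarly Firm B's optimal q on low price is 11/20, and the value is -6·(11/20) + (8)·(9/20) = 3/10.

3/10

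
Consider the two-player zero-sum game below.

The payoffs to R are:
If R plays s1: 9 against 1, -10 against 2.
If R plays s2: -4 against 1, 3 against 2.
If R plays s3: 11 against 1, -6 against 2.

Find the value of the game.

Row s1 is strictly dominated by row s3, so R never plays it.
The remaining 2×2 game on (s2, s3) × (1, 2) has no saddle point. Let R play s2 with probability p; indifference gives −4p + 11(1−p) = 3p − 6(1−p), so p = 17/24.
Similarly C's optimal q on 1 is 3/8, and the value is -4·(3/8) + (3)·(5/8) = 3/8.

3/8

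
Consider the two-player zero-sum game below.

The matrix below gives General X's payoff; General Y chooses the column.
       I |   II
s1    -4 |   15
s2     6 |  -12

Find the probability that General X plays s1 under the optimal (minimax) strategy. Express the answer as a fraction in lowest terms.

18/37

Row minima are -4 and -12, so General X's maximin is -4; column maxima are 6 and 15, so General Y's minimax is 6. These differ, so the equilibrium is in mixed strategies.
Let General X play s1 with probability p. General Y is indifferent when −4p + 6(1−p) = 15p − 12(1−p), giving p = 18/37.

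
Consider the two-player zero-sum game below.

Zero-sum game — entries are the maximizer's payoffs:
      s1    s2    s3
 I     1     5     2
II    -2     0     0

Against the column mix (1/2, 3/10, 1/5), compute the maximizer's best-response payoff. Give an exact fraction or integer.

12/5

I: (1)·(1/2) + (5)·(3/10) + (2)·(1/5) = 12/5.
II: (-2)·(1/2) + (0)·(3/10) + (0)·(1/5) = -1.
The best pure response is I with expected payoff 12/5.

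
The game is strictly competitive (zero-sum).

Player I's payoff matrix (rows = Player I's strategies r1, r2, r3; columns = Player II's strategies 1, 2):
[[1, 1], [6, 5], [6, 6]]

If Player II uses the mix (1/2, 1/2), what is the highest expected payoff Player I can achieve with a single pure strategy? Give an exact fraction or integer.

6

r1: (1)·(1/2) + (1)·(1/2) = 1.
r2: (6)·(1/2) + (5)·(1/2) = 11/2.
r3: (6)·(1/2) + (6)·(1/2) = 6.
The best pure response is r3 with expected payoff 6.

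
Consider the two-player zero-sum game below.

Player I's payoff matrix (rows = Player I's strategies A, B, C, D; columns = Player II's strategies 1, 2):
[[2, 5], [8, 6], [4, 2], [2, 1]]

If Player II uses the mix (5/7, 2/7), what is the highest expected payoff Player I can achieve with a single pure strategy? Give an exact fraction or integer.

52/7

A: (2)·(5/7) + (5)·(2/7) = 20/7.
B: (8)·(5/7) + (6)·(2/7) = 52/7.
C: (4)·(5/7) + (2)·(2/7) = 24/7.
D: (2)·(5/7) + (1)·(2/7) = 12/7.
The best pure response is B with expected payoff 52/7.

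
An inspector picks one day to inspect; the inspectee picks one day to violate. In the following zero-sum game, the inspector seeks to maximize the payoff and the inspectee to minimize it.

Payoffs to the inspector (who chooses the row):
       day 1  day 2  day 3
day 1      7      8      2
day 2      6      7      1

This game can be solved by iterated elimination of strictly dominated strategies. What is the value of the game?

2

Column day 2 is strictly dominated by day 1 for the inspectee (7<8, 6<7); eliminate day 2.
Column day 1 is strictly dominated by day 3 for the inspectee (2<7, 1<6); eliminate day 1.
Row day 2 is strictly dominated by row day 1 (2>1); eliminate day 2.
Only (day 1, day 3) remains, with payoff 2.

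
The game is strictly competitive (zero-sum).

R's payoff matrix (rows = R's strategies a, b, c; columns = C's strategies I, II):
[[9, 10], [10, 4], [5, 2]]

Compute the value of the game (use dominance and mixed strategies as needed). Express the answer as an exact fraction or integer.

64/7

Row c is strictly dominated by row b, so R never plays it.
The remaining 2×2 game on (a, b) × (I, II) has no saddle point. Let R play a with probability p; indifference gives 9p + 10(1−p) = 10p + 4(1−p), so p = 6/7.
Similarly C's optimal q on I is 6/7, and the value is 9·(6/7) + (10)·(1/7) = 64/7.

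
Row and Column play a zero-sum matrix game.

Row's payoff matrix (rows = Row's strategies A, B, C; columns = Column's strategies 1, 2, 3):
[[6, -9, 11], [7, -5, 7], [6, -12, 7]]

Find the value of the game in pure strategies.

-5

Row minima: -9, -5, -12 → Row's maximin is -5.
Column maxima: 7, -5, 11 → Column's minimax is -5.
They coincide at (B, 2), so the value is -5.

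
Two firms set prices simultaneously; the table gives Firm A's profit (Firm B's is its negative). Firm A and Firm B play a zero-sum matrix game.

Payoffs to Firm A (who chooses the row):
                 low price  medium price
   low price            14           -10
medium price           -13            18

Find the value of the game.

122/55

Row minima are -10 and -13, so Firm A's maximin is -10; column maxima are 14 and 18, so Firm B's minimax is 14. These differ, so the equilibrium is in mixed strategies.
Let Firm A play low price with probability p. Firm B is indifferent when 14p − 13(1−p) = −10p + 18(1−p), giving p = 31/55.
Let Firm B play low price with probability q. Firm A is indifferent when 14q − 10(1−q) = −13q + 18(1−q), giving q = 28/55.
The value is 14·(28/55) + (-10)·(27/55) = 122/55.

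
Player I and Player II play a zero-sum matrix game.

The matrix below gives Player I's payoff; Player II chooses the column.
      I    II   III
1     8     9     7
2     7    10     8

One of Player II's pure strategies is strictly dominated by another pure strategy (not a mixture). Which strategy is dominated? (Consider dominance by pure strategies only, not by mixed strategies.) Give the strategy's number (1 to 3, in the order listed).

2

Player II prefers columns that give Player I less. Compare II with I: 8 < 9, 7 < 10.
So I strictly dominates II for Player II; II is strictly dominated.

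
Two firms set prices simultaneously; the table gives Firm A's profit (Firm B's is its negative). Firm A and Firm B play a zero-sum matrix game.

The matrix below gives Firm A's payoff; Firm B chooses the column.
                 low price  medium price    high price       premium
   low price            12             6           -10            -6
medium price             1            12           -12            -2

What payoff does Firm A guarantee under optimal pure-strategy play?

Row minima: -10, -12 → Firm A's maximin is -10.
Column maxima: 12, 12, -10, -2 → Firm B's minimax is -10.
They coincide at (low price, high price), so the value is -10.

-10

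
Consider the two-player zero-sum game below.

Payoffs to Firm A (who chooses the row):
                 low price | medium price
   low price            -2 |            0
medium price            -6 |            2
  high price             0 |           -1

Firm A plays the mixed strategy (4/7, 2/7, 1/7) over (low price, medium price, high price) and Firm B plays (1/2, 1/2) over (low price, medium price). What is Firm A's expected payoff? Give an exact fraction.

-17/14

Against (1/2, 1/2), each row's expected payoff is low price: -1; medium price: -2; high price: -1/2.
Taking the (4/7, 2/7, 1/7)-weighted average: (4/7)·(-1) + (2/7)·(-2) + (1/7)·(-1/2) = -17/14.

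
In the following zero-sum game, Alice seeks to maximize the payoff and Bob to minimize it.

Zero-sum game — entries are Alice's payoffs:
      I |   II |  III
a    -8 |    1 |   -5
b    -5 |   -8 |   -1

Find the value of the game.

Column III is strictly dominated by I for Bob (it gives Alice more in every row).
The remaining 2×2 game on (a, b) × (I, II) has no saddle point. Let Alice play a with probability p; indifference gives −8p − 5(1−p) = p − 8(1−p), so p = 1/4.
Similarly Bob's optimal q on I is 3/4, and the value is -8·(3/4) + (1)·(1/4) = -23/4.

-23/4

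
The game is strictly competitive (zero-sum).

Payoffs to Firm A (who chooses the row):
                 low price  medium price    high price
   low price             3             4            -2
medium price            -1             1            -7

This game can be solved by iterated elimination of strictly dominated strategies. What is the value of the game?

-2

Row medium price is strictly dominated by row low price (3>-1, 4>1, -2>-7); eliminate medium price.
Column low price is strictly dominated by high price for Firm B (-2<3); eliminate low price.
Column medium price is strictly dominated by high price for Firm B (-2<4); eliminate medium price.
Only (low price, high price) remains, with payoff -2.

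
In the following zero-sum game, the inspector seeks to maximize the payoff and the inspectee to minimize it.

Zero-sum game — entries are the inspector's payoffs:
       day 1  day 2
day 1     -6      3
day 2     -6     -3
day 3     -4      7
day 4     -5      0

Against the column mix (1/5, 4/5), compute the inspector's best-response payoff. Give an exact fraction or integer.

day 1: (-6)·(1/5) + (3)·(4/5) = 6/5.
day 2: (-6)·(1/5) + (-3)·(4/5) = -18/5.
day 3: (-4)·(1/5) + (7)·(4/5) = 24/5.
day 4: (-5)·(1/5) + (0)·(4/5) = -1.
The best pure response is day 3 with expected payoff 24/5.

24/5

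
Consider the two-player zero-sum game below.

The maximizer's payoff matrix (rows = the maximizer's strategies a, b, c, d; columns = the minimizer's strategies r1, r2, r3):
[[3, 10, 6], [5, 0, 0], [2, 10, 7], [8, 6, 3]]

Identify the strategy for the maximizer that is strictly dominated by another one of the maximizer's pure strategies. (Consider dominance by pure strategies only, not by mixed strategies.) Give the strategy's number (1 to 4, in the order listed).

Compare b with d: 8 > 5, 6 > 0, 3 > 0.
So d strictly dominates b for the maximizer; b is strictly dominated.

2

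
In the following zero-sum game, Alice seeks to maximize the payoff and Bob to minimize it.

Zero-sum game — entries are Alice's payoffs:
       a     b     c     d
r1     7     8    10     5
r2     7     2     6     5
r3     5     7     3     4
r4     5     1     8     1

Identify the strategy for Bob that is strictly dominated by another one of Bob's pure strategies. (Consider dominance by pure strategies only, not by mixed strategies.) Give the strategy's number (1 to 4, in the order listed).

Bob prefers columns that give Alice less. Compare a with d: 5 < 7, 5 < 7, 4 < 5, 1 < 5.
So d strictly dominates a for Bob; a is strictly dominated.

1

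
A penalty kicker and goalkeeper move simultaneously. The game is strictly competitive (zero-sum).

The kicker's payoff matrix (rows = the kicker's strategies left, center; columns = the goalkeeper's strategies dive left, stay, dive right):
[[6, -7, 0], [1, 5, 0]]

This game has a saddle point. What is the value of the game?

0

Row minima: -7, 0 → the kicker's maximin is 0.
Column maxima: 6, 5, 0 → the goalkeeper's minimax is 0.
They coincide at (center, dive right), so the value is 0.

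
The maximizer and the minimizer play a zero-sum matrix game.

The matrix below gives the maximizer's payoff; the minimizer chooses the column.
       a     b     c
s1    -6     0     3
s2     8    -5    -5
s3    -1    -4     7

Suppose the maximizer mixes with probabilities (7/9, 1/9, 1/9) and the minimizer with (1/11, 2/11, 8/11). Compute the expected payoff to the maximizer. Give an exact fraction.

Against (1/11, 2/11, 8/11), each row's expected payoff is s1: 18/11; s2: -42/11; s3: 47/11.
Taking the (7/9, 1/9, 1/9)-weighted average: (7/9)·(18/11) + (1/9)·(-42/11) + (1/9)·(47/11) = 131/99.

131/99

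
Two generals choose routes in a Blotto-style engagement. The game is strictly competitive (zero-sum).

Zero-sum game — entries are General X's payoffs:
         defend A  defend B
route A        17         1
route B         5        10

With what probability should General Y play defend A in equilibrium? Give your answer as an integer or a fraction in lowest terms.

3/7

Row minima are 1 and 5, so General X's maximin is 5; column maxima are 17 and 10, so General Y's minimax is 10. These differ, so the equilibrium is in mixed strategies.
Let General Y play defend A with probability q. General X is indifferent when 17q + (1−q) = 5q + 10(1−q), giving q = 3/7.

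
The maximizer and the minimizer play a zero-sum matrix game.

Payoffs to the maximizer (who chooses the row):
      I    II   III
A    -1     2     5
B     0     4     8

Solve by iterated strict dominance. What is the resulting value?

Column III is strictly dominated by I for the minimizer (-1<5, 0<8); eliminate III.
Column II is strictly dominated by I for the minimizer (-1<2, 0<4); eliminate II.
Row A is strictly dominated by row B (0>-1); eliminate A.
Only (B, I) remains, with payoff 0.

0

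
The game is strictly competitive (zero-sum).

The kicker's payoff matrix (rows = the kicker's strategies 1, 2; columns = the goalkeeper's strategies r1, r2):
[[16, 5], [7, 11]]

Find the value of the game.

Row minima are 5 and 7, so the kicker's maximin is 7; column maxima are 16 and 11, so the goalkeeper's minimax is 11. These differ, so the equilibrium is in mixed strategies.
Let the kicker play 1 with probability p. The goalkeeper is indifferent when 16p + 7(1−p) = 5p + 11(1−p), giving p = 4/15.
Let the goalkeeper play r1 with probability q. The kicker is indifferent when 16q + 5(1−q) = 7q + 11(1−q), giving q = 2/5.
The value is 16·(2/5) + (5)·(3/5) = 47/5.

47/5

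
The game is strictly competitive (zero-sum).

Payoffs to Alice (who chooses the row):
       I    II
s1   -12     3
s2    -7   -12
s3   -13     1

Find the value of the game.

Row s3 is strictly dominated by row s1, so Alice never plays it.
The remaining 2×2 game on (s1, s2) × (I, II) has no saddle point. Let Alice play s1 with probability p; indifference gives −12p − 7(1−p) = 3p − 12(1−p), so p = 1/4.
Similarly Bob's optimal q on I is 3/4, and the value is -12·(3/4) + (3)·(1/4) = -33/4.

-33/4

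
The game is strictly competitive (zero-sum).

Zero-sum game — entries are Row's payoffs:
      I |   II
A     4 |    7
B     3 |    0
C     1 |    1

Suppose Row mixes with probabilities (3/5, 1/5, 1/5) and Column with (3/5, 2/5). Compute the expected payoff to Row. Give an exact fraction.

Against (3/5, 2/5), each row's expected payoff is A: 26/5; B: 9/5; C: 1.
Taking the (3/5, 1/5, 1/5)-weighted average: (3/5)·(26/5) + (1/5)·(9/5) + (1/5)·(1) = 92/25.

92/25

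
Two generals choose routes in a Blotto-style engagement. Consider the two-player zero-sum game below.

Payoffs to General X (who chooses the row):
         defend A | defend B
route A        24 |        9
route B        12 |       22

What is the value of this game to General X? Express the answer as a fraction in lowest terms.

84/5

Row minima are 9 and 12, so General X's maximin is 12; column maxima are 24 and 22, so General Y's minimax is 22. These differ, so the equilibrium is in mixed strategies.
Let General X play route A with probability p. General Y is indifferent when 24p + 12(1−p) = 9p + 22(1−p), giving p = 2/5.
Let General Y play defend A with probability q. General X is indifferent when 24q + 9(1−q) = 12q + 22(1−q), giving q = 13/25.
The value is 24·(13/25) + (9)·(12/25) = 84/5.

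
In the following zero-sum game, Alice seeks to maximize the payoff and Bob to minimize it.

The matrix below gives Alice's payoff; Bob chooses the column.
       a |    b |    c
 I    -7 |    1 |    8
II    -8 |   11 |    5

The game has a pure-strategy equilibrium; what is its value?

-7

Row minima: -7, -8 → Alice's maximin is -7.
Column maxima: -7, 11, 8 → Bob's minimax is -7.
They coincide at (I, a), so the value is -7.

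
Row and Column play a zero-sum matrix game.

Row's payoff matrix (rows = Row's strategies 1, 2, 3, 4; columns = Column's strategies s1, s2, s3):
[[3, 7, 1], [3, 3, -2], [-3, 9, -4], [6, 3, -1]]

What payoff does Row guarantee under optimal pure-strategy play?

1

Row minima: 1, -2, -4, -1 → Row's maximin is 1.
Column maxima: 6, 9, 1 → Column's minimax is 1.
They coincide at (1, s3), so the value is 1.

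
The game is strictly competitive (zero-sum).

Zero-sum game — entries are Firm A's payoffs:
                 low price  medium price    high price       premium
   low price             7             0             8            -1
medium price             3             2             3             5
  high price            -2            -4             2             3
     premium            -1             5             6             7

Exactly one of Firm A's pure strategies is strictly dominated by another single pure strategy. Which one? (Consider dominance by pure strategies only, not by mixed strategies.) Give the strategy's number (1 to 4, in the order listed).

3

Compare high price with medium price: 3 > -2, 2 > -4, 3 > 2, 5 > 3.
So medium price strictly dominates high price for Firm A; high price is strictly dominated.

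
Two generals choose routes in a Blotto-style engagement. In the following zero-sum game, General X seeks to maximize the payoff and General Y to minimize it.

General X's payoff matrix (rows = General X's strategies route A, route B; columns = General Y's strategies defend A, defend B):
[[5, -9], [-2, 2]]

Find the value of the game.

Row minima are -9 and -2, so General X's maximin is -2; column maxima are 5 and 2, so General Y's minimax is 2. These differ, so the equilibrium is in mixed strategies.
Let General X play route A with probability p. General Y is indifferent when 5p − 2(1−p) = −9p + 2(1−p), giving p = 2/9.
Let General Y play defend A with probability q. General X is indifferent when 5q − 9(1−q) = −2q + 2(1−q), giving q = 11/18.
The value is 5·(11/18) + (-9)·(7/18) = -4/9.

-4/9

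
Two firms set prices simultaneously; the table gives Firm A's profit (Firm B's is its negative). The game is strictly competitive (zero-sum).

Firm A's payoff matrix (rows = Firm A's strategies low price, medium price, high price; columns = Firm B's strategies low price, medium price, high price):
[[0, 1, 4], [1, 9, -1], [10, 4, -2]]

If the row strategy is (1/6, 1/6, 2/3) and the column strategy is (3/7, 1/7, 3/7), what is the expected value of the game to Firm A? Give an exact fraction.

Against (3/7, 1/7, 3/7), each row's expected payoff is low price: 13/7; medium price: 9/7; high price: 4.
Taking the (1/6, 1/6, 2/3)-weighted average: (1/6)·(13/7) + (1/6)·(9/7) + (2/3)·(4) = 67/21.

67/21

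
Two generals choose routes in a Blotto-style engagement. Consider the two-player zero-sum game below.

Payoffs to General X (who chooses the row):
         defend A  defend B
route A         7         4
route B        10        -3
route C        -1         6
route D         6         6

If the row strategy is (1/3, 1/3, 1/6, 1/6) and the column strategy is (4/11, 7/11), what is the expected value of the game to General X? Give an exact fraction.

127/33

Against (4/11, 7/11), each row's expected payoff is route A: 56/11; route B: 19/11; route C: 38/11; route D: 6.
Taking the (1/3, 1/3, 1/6, 1/6)-weighted average: (1/3)·(56/11) + (1/3)·(19/11) + (1/6)·(38/11) + (1/6)·(6) = 127/33.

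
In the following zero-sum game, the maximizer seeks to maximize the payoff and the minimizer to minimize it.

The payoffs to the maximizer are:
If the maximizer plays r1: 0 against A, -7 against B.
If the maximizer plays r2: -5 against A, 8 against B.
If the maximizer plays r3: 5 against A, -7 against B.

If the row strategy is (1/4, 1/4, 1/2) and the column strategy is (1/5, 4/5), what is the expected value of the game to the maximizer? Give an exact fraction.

-47/20

Against (1/5, 4/5), each row's expected payoff is r1: -28/5; r2: 27/5; r3: -23/5.
Taking the (1/4, 1/4, 1/2)-weighted average: (1/4)·(-28/5) + (1/4)·(27/5) + (1/2)·(-23/5) = -47/20.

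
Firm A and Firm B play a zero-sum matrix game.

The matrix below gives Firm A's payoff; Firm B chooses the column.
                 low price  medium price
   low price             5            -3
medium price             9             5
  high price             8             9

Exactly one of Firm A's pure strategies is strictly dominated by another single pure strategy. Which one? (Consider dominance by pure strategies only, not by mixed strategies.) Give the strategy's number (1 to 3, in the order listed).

1

Compare low price with medium price: 9 > 5, 5 > -3.
So medium price strictly dominates low price for Firm A; low price is strictly dominated.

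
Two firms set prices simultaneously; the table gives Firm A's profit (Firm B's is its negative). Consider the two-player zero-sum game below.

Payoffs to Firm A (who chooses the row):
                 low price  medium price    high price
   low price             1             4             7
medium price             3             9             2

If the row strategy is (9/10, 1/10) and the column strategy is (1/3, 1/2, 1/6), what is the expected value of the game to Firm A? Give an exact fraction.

56/15

Against (1/3, 1/2, 1/6), each row's expected payoff is low price: 7/2; medium price: 35/6.
Taking the (9/10, 1/10)-weighted average: (9/10)·(7/2) + (1/10)·(35/6) = 56/15.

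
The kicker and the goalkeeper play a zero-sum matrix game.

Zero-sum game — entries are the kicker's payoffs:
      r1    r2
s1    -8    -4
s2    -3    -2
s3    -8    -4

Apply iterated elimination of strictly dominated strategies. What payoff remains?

-3

Column r2 is strictly dominated by r1 for the goalkeeper (-8<-4, -3<-2, -8<-4); eliminate r2.
Row s1 is strictly dominated by row s2 (-3>-8); eliminate s1.
Row s3 is strictly dominated by row s2 (-3>-8); eliminate s3.
Only (s2, r1) remains, with payoff -3.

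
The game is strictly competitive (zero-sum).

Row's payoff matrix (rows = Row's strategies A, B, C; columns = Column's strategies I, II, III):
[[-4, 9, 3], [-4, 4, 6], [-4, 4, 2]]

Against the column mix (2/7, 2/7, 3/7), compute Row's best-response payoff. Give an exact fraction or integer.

A: (-4)·(2/7) + (9)·(2/7) + (3)·(3/7) = 19/7.
B: (-4)·(2/7) + (4)·(2/7) + (6)·(3/7) = 18/7.
C: (-4)·(2/7) + (4)·(2/7) + (2)·(3/7) = 6/7.
The best pure response is A with expected payoff 19/7.

19/7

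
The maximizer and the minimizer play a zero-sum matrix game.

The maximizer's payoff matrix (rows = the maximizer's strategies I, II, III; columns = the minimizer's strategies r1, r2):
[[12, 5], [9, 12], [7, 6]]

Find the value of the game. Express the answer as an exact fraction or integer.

99/10

Row III is strictly dominated by row II, so the maximizer never plays it.
The remaining 2×2 game on (I, II) × (r1, r2) has no saddle point. Let the maximizer play I with probability p; indifference gives 12p + 9(1−p) = 5p + 12(1−p), so p = 3/10.
Similarly the minimizer's optimal q on r1 is 7/10, and the value is 12·(7/10) + (5)·(3/10) = 99/10.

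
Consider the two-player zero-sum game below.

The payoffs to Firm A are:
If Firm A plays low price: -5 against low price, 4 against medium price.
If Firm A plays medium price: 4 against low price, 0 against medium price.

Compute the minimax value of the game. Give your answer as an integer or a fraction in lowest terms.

16/13

Row minima are -5 and 0, so Firm A's maximin is 0; column maxima are 4 and 4, so Firm B's minimax is 4. These differ, so the equilibrium is in mixed strategies.
Let Firm A play low price with probability p. Firm B is indifferent when −5p + 4(1−p) = 4p, giving p = 4/13.
Let Firm B play low price with probability q. Firm A is indifferent when −5q + 4(1−q) = 4q, giving q = 4/13.
The value is -5·(4/13) + (4)·(9/13) = 16/13.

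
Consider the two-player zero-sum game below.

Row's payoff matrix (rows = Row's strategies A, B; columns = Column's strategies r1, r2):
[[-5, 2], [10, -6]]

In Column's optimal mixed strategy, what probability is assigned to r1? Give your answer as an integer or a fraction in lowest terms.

Row minima are -5 and -6, so Row's maximin is -5; column maxima are 10 and 2, so Column's minimax is 2. These differ, so the equilibrium is in mixed strategies.
Let Column play r1 with probability q. Row is indifferent when −5q + 2(1−q) = 10q − 6(1−q), giving q = 8/23.

8/23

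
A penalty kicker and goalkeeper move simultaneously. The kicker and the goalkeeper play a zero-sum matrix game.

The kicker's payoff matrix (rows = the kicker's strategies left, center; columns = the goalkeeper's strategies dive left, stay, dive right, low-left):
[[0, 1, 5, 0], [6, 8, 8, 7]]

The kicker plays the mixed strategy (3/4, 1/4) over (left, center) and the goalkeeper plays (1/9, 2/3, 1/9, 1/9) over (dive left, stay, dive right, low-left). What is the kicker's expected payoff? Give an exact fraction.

Against (1/9, 2/3, 1/9, 1/9), each row's expected payoff is left: 11/9; center: 23/3.
Taking the (3/4, 1/4)-weighted average: (3/4)·(11/9) + (1/4)·(23/3) = 17/6.

17/6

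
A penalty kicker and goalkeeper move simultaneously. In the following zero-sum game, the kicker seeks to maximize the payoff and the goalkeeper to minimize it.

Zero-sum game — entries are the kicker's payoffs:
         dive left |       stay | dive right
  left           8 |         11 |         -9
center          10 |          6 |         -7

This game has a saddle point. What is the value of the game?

Row minima: -9, -7 → the kicker's maximin is -7.
Column maxima: 10, 11, -7 → the goalkeeper's minimax is -7.
They coincide at (center, dive right), so the value is -7.

-7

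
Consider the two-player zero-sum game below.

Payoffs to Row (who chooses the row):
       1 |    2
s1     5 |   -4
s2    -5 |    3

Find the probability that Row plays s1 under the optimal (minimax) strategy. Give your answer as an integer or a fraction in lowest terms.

8/17

Row minima are -4 and -5, so Row's maximin is -4; column maxima are 5 and 3, so Column's minimax is 3. These differ, so the equilibrium is in mixed strategies.
Let Row play s1 with probability p. Column is indifferent when 5p − 5(1−p) = −4p + 3(1−p), giving p = 8/17.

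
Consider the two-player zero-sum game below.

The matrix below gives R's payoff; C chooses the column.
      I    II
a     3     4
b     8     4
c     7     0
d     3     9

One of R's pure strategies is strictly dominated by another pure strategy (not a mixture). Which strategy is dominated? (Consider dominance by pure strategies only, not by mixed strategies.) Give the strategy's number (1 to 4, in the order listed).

Compare c with b: 8 > 7, 4 > 0.
So b strictly dominates c for R; c is strictly dominated.

3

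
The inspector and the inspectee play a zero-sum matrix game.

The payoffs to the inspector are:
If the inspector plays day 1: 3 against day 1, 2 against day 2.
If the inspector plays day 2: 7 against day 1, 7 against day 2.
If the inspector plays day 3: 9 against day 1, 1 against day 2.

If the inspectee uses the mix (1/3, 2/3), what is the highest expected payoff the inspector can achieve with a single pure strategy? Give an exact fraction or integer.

day 1: (3)·(1/3) + (2)·(2/3) = 7/3.
day 2: (7)·(1/3) + (7)·(2/3) = 7.
day 3: (9)·(1/3) + (1)·(2/3) = 11/3.
The best pure response is day 2 with expected payoff 7.

7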